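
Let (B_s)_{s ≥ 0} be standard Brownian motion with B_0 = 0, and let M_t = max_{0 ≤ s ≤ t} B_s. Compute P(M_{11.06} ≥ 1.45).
P(M_{11.06} ≥ 1.45) = 2·P(B_{11.06} ≥ 1.45) = 2(1 − Φ(1.45/√11.06)) ≈ 0.6628

By the reflection principle for Brownian motion, P(M_t ≥ a) = 2 · P(B_t ≥ a) for a ≥ 0. Since B_t ~ N(0, t), P(B_t ≥ 1.45) = 1 − Φ(1.45/√t) = 1 − Φ(1.45/√11.06) = 1 − Φ(0.4360). So
  P(M_{11.06} ≥ 1.45) = 2(1 − Φ(0.4360)) ≈ 0.6628.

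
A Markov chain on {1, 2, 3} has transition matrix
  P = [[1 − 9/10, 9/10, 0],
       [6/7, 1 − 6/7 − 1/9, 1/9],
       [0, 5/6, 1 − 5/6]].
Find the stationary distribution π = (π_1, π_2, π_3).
π = (100/219, 35/73, 14/219)

This is a birth-death chain on three states, which satisfies detailed balance: π_1 · P_{12} = π_2 · P_{21} and π_2 · P_{23} = π_3 · P_{32}.
From π_1 · 9/10 = π_2 · 6/7: π_2/π_1 = (9/10)/(6/7) = 21/20.
From π_2 · 1/9 = π_3 · 5/6: π_3/π_2 = (1/9)/(5/6) = 2/15.
Take π_1 proportional to 1; then unnormalized π = (1, 21/20, 7/50). Normalize by dividing by the sum 219/100:
  π = (100/219, 35/73, 14/219).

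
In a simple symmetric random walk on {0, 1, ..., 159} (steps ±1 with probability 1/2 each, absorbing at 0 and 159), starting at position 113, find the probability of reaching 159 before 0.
P(hit 159 before 0) = 113/159

Let u_k = P(hit 159 before 0 | start at k). Then u_0 = 0, u_159 = 1, and u_k = u_{k-1}/2 + u_{k+1}/2 for 1 ≤ k ≤ 158. This harmonic recurrence is solved by u_k = k/159, giving u_113 = 113/159.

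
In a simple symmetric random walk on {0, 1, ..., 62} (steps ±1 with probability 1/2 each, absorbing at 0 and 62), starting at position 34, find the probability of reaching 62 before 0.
P(hit 62 before 0) = 34/62 = 17/31

Let u_k = P(hit 62 before 0 | start at k). Then u_0 = 0, u_62 = 1, and u_k = u_{k-1}/2 + u_{k+1}/2 for 1 ≤ k ≤ 61. This harmonic recurrence is solved by u_k = k/62, giving u_34 = 34/62 = 17/31.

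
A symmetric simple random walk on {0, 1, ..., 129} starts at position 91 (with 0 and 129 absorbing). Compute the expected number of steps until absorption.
E[τ | X_0 = 91] = 3458

Let v_k = E[τ | X_0 = k]. Boundary: v_0 = v_129 = 0. Recurrence: v_k = 1 + (v_{k-1} + v_{k+1})/2 for 1 ≤ k ≤ 128. The particular solution to v_k − (v_{k-1} + v_{k+1})/2 = 1 is v_k = −k^2. Adding homogeneous solution A + B k and matching boundaries gives v_k = k (129 − k). Substituting k = 91: v_91 = 91 · 38 = 3458.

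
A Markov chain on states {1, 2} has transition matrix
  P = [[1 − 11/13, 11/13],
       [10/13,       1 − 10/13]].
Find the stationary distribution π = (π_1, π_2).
π_1 = 10/21, π_2 = 11/21

Solve πP = π with π_1 + π_2 = 1. From πP = π: π_1 · (1 − 11/13) + π_2 · 10/13 = π_1 ⇒ π_2 · 10/13 = π_1 · 11/13 ⇒ π_2/π_1 = (11/13)/(10/13) = 11/10. Together with π_1 + π_2 = 1:
  π_1 = (10/13)/(11/13 + 10/13) = (10/13)/(21/13) = 10/21,
  π_2 = (11/13)/(11/13 + 10/13) = (11/13)/(21/13) = 11/21.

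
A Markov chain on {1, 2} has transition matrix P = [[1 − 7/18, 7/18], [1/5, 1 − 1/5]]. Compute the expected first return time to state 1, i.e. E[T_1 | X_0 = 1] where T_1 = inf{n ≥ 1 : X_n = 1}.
E[T_1 | X_0 = 1] = 1/π_1 = 53/18

For an irreducible recurrent Markov chain with stationary distribution π, E[T_i | X_0 = i] = 1/π_i (Kac's formula). Here π_1 = (1/5)/(7/18 + 1/5) = (1/5)/(53/90) = 18/53, so E[T_1 | X_0 = 1] = 1/π_1 = (7/18 + 1/5)/(1/5) = (53/90)/(1/5) = 53/18.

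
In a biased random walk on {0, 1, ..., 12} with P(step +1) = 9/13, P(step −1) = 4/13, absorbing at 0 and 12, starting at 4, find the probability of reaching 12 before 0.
P(hit 12 before 0) = (1 − (4/9)^4) / (1 − (4/9)^12) = 43046721/44791873

Let u_k denote P(reach 12 before 0 | start at k). Boundary: u_0 = 0, u_12 = 1. Recurrence: u_k = 9/13·u_{k+1} + 4/13·u_{k-1} for 1 ≤ k ≤ 11. Try u_k = A + B·r^k with r = q/p = (4/13)/(9/13) = 4/9. Substitution satisfies the recurrence; boundary conditions give:
  u_k = (1 − r^k) / (1 − r^N) = (1 − (4/9)^4) / (1 − (4/9)^12) = 43046721/44791873.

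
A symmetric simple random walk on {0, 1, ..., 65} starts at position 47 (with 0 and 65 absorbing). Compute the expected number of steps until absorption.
E[τ | X_0 = 47] = 846

Let v_k = E[τ | X_0 = k]. Boundary: v_0 = v_65 = 0. Recurrence: v_k = 1 + (v_{k-1} + v_{k+1})/2 for 1 ≤ k ≤ 64. The particular solution to v_k − (v_{k-1} + v_{k+1})/2 = 1 is v_k = −k^2. Adding homogeneous solution A + B k and matching boundaries gives v_k = k (65 − k). Substituting k = 47: v_47 = 47 · 18 = 846.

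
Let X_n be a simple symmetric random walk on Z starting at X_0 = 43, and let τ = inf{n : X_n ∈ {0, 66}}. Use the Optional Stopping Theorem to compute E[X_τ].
E[X_τ] = 43

X_n is a martingale and τ is a bounded-mean stopping time (indeed τ is finite a.s. with bounded expectation since the walk is in a bounded region). By the OST, E[X_τ] = E[X_0] = 43. Equivalently: E[X_τ] = 66 · P(hit 66 first) + 0 · P(hit 0 first) = 66 · (43/66) = 43.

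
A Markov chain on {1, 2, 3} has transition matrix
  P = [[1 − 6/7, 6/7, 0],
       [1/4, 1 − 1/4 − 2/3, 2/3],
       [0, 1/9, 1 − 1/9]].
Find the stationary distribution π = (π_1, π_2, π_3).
π = (1/25, 24/175, 144/175)

This is a birth-death chain on three states, which satisfies detailed balance: π_1 · P_{12} = π_2 · P_{21} and π_2 · P_{23} = π_3 · P_{32}.
From π_1 · 6/7 = π_2 · 1/4: π_2/π_1 = (6/7)/(1/4) = 24/7.
From π_2 · 2/3 = π_3 · 1/9: π_3/π_2 = (2/3)/(1/9) = 6.
Take π_1 proportional to 1; then unnormalized π = (1, 24/7, 144/7). Normalize by dividing by the sum 25:
  π = (1/25, 24/175, 144/175).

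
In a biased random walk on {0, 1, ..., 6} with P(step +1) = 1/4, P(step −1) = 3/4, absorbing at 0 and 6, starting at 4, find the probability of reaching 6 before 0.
P(hit 6 before 0) = (1 − (3)^4) / (1 − (3)^6) = 10/91

Let u_k denote P(reach 6 before 0 | start at k). Boundary: u_0 = 0, u_6 = 1. Recurrence: u_k = 1/4·u_{k+1} + 3/4·u_{k-1} for 1 ≤ k ≤ 5. Try u_k = A + B·r^k with r = q/p = (3/4)/(1/4) = 3. Substitution satisfies the recurrence; boundary conditions give:
  u_k = (1 − r^k) / (1 − r^N) = (1 − (3)^4) / (1 − (3)^6) = 10/91.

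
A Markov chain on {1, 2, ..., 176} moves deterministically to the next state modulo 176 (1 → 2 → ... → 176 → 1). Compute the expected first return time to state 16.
E[T_16 | X_0 = 16] = 176

The chain cycles deterministically, so starting at state 16 it returns in exactly 176 steps. Equivalently, the stationary distribution is uniform π_j = 1/176 for every state j, so by Kac's formula E[T_16] = 1/π_16 = 176.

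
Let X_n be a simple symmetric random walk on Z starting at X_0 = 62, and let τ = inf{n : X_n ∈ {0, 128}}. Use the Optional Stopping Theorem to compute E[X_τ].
E[X_τ] = 62

X_n is a martingale and τ is a bounded-mean stopping time (indeed τ is finite a.s. with bounded expectation since the walk is in a bounded region). By the OST, E[X_τ] = E[X_0] = 62. Equivalently: E[X_τ] = 128 · P(hit 128 first) + 0 · P(hit 0 first) = 128 · (62/128) = 62.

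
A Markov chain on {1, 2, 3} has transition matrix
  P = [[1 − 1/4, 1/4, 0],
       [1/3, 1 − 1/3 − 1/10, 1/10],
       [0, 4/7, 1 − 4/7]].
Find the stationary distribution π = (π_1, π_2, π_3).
π = (160/301, 120/301, 3/43)

This is a birth-death chain on three states, which satisfies detailed balance: π_1 · P_{12} = π_2 · P_{21} and π_2 · P_{23} = π_3 · P_{32}.
From π_1 · 1/4 = π_2 · 1/3: π_2/π_1 = (1/4)/(1/3) = 3/4.
From π_2 · 1/10 = π_3 · 4/7: π_3/π_2 = (1/10)/(4/7) = 7/40.
Take π_1 proportional to 1; then unnormalized π = (1, 3/4, 21/160). Normalize by dividing by the sum 301/160:
  π = (160/301, 120/301, 3/43).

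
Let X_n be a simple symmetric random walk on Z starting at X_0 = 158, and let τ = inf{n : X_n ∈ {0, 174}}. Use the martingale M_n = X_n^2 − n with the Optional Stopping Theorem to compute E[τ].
E[τ] = 2528

M_n = X_n^2 − n is a martingale (since E[X_{n+1}^2 | F_n] = X_n^2 + 1). By OST (τ has finite mean in a bounded region), E[M_τ] = E[M_0] = X_0^2 − 0 = 158^2 = 24964. Also E[M_τ] = E[X_τ^2] − E[τ]. The walk exits at 0 or 174, with P(hit 174 first) = 158/174, so E[X_τ^2] = 174^2 · 158/174 + 0 = 27492. Thus E[τ] = E[X_τ^2] − E[M_τ] = 27492 − 24964 = 2528 = 158(174 − 158) = 2528.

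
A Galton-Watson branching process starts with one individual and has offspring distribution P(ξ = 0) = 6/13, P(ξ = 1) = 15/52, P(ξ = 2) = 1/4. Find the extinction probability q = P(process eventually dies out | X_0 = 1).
q = 1

Mean offspring μ = 0·6/13 + 1·15/52 + 2·1/4 = 41/52 ≤ 1. For μ ≤ 1 with offspring not concentrated at 1, the Galton-Watson process goes extinct almost surely, so q = 1.
(Algebraic check: The pgf is f(s) = 6/13 + 15/52·s + 1/4·s². The extinction probability q is the smallest fixed point of f in [0, 1]. Setting s = f(s):
  1/4·s² + (15/52 − 1)·s + 6/13 = 0
  1/4·s² − (6/13 + 1/4)·s + 6/13 = 0
which factors as (s − 1)·(1/4·s − 6/13) = 0, giving roots s = 1 and s = (6/13)/(1/4) = 24/13. Since 24/13 ≥ 1, the smallest root in [0, 1] is s = 1.)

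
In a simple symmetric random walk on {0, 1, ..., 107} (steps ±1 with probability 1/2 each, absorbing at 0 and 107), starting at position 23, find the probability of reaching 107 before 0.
P(hit 107 before 0) = 23/107

Let u_k = P(hit 107 before 0 | start at k). Then u_0 = 0, u_107 = 1, and u_k = u_{k-1}/2 + u_{k+1}/2 for 1 ≤ k ≤ 106. This harmonic recurrence is solved by u_k = k/107, giving u_23 = 23/107.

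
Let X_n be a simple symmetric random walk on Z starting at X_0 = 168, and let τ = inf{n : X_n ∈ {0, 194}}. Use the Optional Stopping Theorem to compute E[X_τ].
E[X_τ] = 168

X_n is a martingale and τ is a bounded-mean stopping time (indeed τ is finite a.s. with bounded expectation since the walk is in a bounded region). By the OST, E[X_τ] = E[X_0] = 168. Equivalently: E[X_τ] = 194 · P(hit 194 first) + 0 · P(hit 0 first) = 194 · (168/194) = 168.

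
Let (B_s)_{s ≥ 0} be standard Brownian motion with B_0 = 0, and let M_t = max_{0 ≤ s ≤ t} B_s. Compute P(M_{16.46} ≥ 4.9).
P(M_{16.46} ≥ 4.9) = 2·P(B_{16.46} ≥ 4.9) = 2(1 − Φ(4.9/√16.46)) ≈ 0.2271

By the reflection principle for Brownian motion, P(M_t ≥ a) = 2 · P(B_t ≥ a) for a ≥ 0. Since B_t ~ N(0, t), P(B_t ≥ 4.9) = 1 − Φ(4.9/√t) = 1 − Φ(4.9/√16.46) = 1 − Φ(1.2078). So
  P(M_{16.46} ≥ 4.9) = 2(1 − Φ(1.2078)) ≈ 0.2271.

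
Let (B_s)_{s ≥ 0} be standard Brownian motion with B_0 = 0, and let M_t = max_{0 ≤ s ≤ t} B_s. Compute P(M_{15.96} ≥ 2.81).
P(M_{15.96} ≥ 2.81) = 2·P(B_{15.96} ≥ 2.81) = 2(1 − Φ(2.81/√15.96)) ≈ 0.4818

By the reflection principle for Brownian motion, P(M_t ≥ a) = 2 · P(B_t ≥ a) for a ≥ 0. Since B_t ~ N(0, t), P(B_t ≥ 2.81) = 1 − Φ(2.81/√t) = 1 − Φ(2.81/√15.96) = 1 − Φ(0.7034). So
  P(M_{15.96} ≥ 2.81) = 2(1 − Φ(0.7034)) ≈ 0.4818.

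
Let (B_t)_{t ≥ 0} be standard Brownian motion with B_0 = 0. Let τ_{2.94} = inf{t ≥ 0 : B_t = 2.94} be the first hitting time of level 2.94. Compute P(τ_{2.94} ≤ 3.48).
P(τ_{2.94} ≤ 3.48) = 2(1 − Φ(2.94/√3.48)) = 2(1 − Φ(1.5760)) ≈ 0.1150

By the reflection principle for standard BM, P(τ_b ≤ t) = 2 · P(B_t ≥ b). Since B_t ~ N(0, t), P(B_t ≥ 2.94) = 1 − Φ(2.94/√t) = 1 − Φ(2.94/√3.48) = 1 − Φ(1.5760) ≈ 0.05751. Doubling: P(τ_{2.94} ≤ 3.48) ≈ 2 · 0.05751 = 0.11502 ≈ 0.1150.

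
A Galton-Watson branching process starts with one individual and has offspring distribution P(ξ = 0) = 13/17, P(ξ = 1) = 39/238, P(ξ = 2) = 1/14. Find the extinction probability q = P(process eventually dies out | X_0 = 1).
q = 1

Mean offspring μ = 0·13/17 + 1·39/238 + 2·1/14 = 73/238 ≤ 1. For μ ≤ 1 with offspring not concentrated at 1, the Galton-Watson process goes extinct almost surely, so q = 1.
(Algebraic check: The pgf is f(s) = 13/17 + 39/238·s + 1/14·s². The extinction probability q is the smallest fixed point of f in [0, 1]. Setting s = f(s):
  1/14·s² + (39/238 − 1)·s + 13/17 = 0
  1/14·s² − (13/17 + 1/14)·s + 13/17 = 0
which factors as (s − 1)·(1/14·s − 13/17) = 0, giving roots s = 1 and s = (13/17)/(1/14) = 182/17. Since 182/17 ≥ 1, the smallest root in [0, 1] is s = 1.)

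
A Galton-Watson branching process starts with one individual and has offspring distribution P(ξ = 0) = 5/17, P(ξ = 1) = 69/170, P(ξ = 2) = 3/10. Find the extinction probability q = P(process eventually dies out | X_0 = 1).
q = 50/51

The pgf is f(s) = 5/17 + 69/170·s + 3/10·s². The extinction probability q is the smallest fixed point of f in [0, 1]. Setting s = f(s):
  3/10·s² + (69/170 − 1)·s + 5/17 = 0
  3/10·s² − (5/17 + 3/10)·s + 5/17 = 0
which factors as (s − 1)·(3/10·s − 5/17) = 0, giving roots s = 1 and s = (5/17)/(3/10) = 50/51.
Mean offspring μ = 69/170 + 2·3/10 = 171/170 > 1 (supercritical), so q < 1. The extinction probability is the smaller root: q = (5/17)/(3/10) = 50/51.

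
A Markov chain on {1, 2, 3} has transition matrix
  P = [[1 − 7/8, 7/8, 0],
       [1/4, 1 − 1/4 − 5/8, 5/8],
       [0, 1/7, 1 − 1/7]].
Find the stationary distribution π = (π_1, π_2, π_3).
π = (16/317, 56/317, 245/317)

This is a birth-death chain on three states, which satisfies detailed balance: π_1 · P_{12} = π_2 · P_{21} and π_2 · P_{23} = π_3 · P_{32}.
From π_1 · 7/8 = π_2 · 1/4: π_2/π_1 = (7/8)/(1/4) = 7/2.
From π_2 · 5/8 = π_3 · 1/7: π_3/π_2 = (5/8)/(1/7) = 35/8.
Take π_1 proportional to 1; then unnormalized π = (1, 7/2, 245/16). Normalize by dividing by the sum 317/16:
  π = (16/317, 56/317, 245/317).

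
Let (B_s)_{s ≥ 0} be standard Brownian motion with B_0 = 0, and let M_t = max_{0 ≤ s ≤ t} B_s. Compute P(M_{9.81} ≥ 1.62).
P(M_{9.81} ≥ 1.62) = 2·P(B_{9.81} ≥ 1.62) = 2(1 − Φ(1.62/√9.81)) ≈ 0.6050

By the reflection principle for Brownian motion, P(M_t ≥ a) = 2 · P(B_t ≥ a) for a ≥ 0. Since B_t ~ N(0, t), P(B_t ≥ 1.62) = 1 − Φ(1.62/√t) = 1 − Φ(1.62/√9.81) = 1 − Φ(0.5172). So
  P(M_{9.81} ≥ 1.62) = 2(1 − Φ(0.5172)) ≈ 0.6050.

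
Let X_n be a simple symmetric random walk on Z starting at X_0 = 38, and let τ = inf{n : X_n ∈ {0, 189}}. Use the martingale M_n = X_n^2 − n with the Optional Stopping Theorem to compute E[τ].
E[τ] = 5738

M_n = X_n^2 − n is a martingale (since E[X_{n+1}^2 | F_n] = X_n^2 + 1). By OST (τ has finite mean in a bounded region), E[M_τ] = E[M_0] = X_0^2 − 0 = 38^2 = 1444. Also E[M_τ] = E[X_τ^2] − E[τ]. The walk exits at 0 or 189, with P(hit 189 first) = 38/189, so E[X_τ^2] = 189^2 · 38/189 + 0 = 7182. Thus E[τ] = E[X_τ^2] − E[M_τ] = 7182 − 1444 = 5738 = 38(189 − 38) = 5738.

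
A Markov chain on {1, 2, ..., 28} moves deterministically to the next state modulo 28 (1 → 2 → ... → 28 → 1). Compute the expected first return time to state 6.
E[T_6 | X_0 = 6] = 28

The chain cycles deterministically, so starting at state 6 it returns in exactly 28 steps. Equivalently, the stationary distribution is uniform π_j = 1/28 for every state j, so by Kac's formula E[T_6] = 1/π_6 = 28.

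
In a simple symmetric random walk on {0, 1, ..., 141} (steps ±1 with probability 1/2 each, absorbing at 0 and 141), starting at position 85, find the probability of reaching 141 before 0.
P(hit 141 before 0) = 85/141

Let u_k = P(hit 141 before 0 | start at k). Then u_0 = 0, u_141 = 1, and u_k = u_{k-1}/2 + u_{k+1}/2 for 1 ≤ k ≤ 140. This harmonic recurrence is solved by u_k = k/141, giving u_85 = 85/141.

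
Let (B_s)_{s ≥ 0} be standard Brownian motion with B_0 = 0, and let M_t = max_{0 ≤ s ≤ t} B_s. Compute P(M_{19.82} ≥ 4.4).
P(M_{19.82} ≥ 4.4) = 2·P(B_{19.82} ≥ 4.4) = 2(1 − Φ(4.4/√19.82)) ≈ 0.3230

By the reflection principle for Brownian motion, P(M_t ≥ a) = 2 · P(B_t ≥ a) for a ≥ 0. Since B_t ~ N(0, t), P(B_t ≥ 4.4) = 1 − Φ(4.4/√t) = 1 − Φ(4.4/√19.82) = 1 − Φ(0.9883). So
  P(M_{19.82} ≥ 4.4) = 2(1 − Φ(0.9883)) ≈ 0.3230.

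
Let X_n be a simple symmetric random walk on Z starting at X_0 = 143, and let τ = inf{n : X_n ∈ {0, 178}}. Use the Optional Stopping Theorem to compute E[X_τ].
E[X_τ] = 143

X_n is a martingale and τ is a bounded-mean stopping time (indeed τ is finite a.s. with bounded expectation since the walk is in a bounded region). By the OST, E[X_τ] = E[X_0] = 143. Equivalently: E[X_τ] = 178 · P(hit 178 first) + 0 · P(hit 0 first) = 178 · (143/178) = 143.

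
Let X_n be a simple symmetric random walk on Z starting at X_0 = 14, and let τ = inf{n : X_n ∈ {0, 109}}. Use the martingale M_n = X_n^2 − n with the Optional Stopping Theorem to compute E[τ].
E[τ] = 1330

M_n = X_n^2 − n is a martingale (since E[X_{n+1}^2 | F_n] = X_n^2 + 1). By OST (τ has finite mean in a bounded region), E[M_τ] = E[M_0] = X_0^2 − 0 = 14^2 = 196. Also E[M_τ] = E[X_τ^2] − E[τ]. The walk exits at 0 or 109, with P(hit 109 first) = 14/109, so E[X_τ^2] = 109^2 · 14/109 + 0 = 1526. Thus E[τ] = E[X_τ^2] − E[M_τ] = 1526 − 196 = 1330 = 14(109 − 14) = 1330.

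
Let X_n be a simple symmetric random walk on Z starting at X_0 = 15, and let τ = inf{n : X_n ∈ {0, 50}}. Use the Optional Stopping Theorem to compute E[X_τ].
E[X_τ] = 15

X_n is a martingale and τ is a bounded-mean stopping time (indeed τ is finite a.s. with bounded expectation since the walk is in a bounded region). By the OST, E[X_τ] = E[X_0] = 15. Equivalently: E[X_τ] = 50 · P(hit 50 first) + 0 · P(hit 0 first) = 50 · (15/50) = 15.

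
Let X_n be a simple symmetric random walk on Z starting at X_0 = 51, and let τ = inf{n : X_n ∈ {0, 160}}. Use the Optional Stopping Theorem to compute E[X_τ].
E[X_τ] = 51

X_n is a martingale and τ is a bounded-mean stopping time (indeed τ is finite a.s. with bounded expectation since the walk is in a bounded region). By the OST, E[X_τ] = E[X_0] = 51. Equivalently: E[X_τ] = 160 · P(hit 160 first) + 0 · P(hit 0 first) = 160 · (51/160) = 51.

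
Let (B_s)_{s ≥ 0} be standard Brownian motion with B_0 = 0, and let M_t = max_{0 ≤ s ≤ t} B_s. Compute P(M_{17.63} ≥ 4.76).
P(M_{17.63} ≥ 4.76) = 2·P(B_{17.63} ≥ 4.76) = 2(1 − Φ(4.76/√17.63)) ≈ 0.2569

By the reflection principle for Brownian motion, P(M_t ≥ a) = 2 · P(B_t ≥ a) for a ≥ 0. Since B_t ~ N(0, t), P(B_t ≥ 4.76) = 1 − Φ(4.76/√t) = 1 − Φ(4.76/√17.63) = 1 − Φ(1.1337). So
  P(M_{17.63} ≥ 4.76) = 2(1 − Φ(1.1337)) ≈ 0.2569.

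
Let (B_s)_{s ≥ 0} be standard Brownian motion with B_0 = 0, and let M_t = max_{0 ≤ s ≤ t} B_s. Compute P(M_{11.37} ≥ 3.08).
P(M_{11.37} ≥ 3.08) = 2·P(B_{11.37} ≥ 3.08) = 2(1 − Φ(3.08/√11.37)) ≈ 0.3610

By the reflection principle for Brownian motion, P(M_t ≥ a) = 2 · P(B_t ≥ a) for a ≥ 0. Since B_t ~ N(0, t), P(B_t ≥ 3.08) = 1 − Φ(3.08/√t) = 1 − Φ(3.08/√11.37) = 1 − Φ(0.9134). So
  P(M_{11.37} ≥ 3.08) = 2(1 − Φ(0.9134)) ≈ 0.3610.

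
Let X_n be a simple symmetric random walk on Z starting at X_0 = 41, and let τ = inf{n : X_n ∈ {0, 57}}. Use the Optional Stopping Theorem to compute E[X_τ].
E[X_τ] = 41

X_n is a martingale and τ is a bounded-mean stopping time (indeed τ is finite a.s. with bounded expectation since the walk is in a bounded region). By the OST, E[X_τ] = E[X_0] = 41. Equivalently: E[X_τ] = 57 · P(hit 57 first) + 0 · P(hit 0 first) = 57 · (41/57) = 41.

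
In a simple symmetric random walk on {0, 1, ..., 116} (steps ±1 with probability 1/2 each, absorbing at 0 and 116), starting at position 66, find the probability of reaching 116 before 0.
P(hit 116 before 0) = 66/116 = 33/58

Let u_k = P(hit 116 before 0 | start at k). Then u_0 = 0, u_116 = 1, and u_k = u_{k-1}/2 + u_{k+1}/2 for 1 ≤ k ≤ 115. This harmonic recurrence is solved by u_k = k/116, giving u_66 = 66/116 = 33/58.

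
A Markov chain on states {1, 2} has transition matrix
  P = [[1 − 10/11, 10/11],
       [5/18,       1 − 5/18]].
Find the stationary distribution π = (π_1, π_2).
π_1 = 11/47, π_2 = 36/47

Solve πP = π with π_1 + π_2 = 1. From πP = π: π_1 · (1 − 10/11) + π_2 · 5/18 = π_1 ⇒ π_2 · 5/18 = π_1 · 10/11 ⇒ π_2/π_1 = (10/11)/(5/18) = 36/11. Together with π_1 + π_2 = 1:
  π_1 = (5/18)/(10/11 + 5/18) = (5/18)/(235/198) = 11/47,
  π_2 = (10/11)/(10/11 + 5/18) = (10/11)/(235/198) = 36/47.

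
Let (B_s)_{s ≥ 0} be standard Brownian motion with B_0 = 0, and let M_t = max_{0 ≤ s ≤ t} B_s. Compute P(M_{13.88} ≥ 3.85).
P(M_{13.88} ≥ 3.85) = 2·P(B_{13.88} ≥ 3.85) = 2(1 − Φ(3.85/√13.88)) ≈ 0.3014

By the reflection principle for Brownian motion, P(M_t ≥ a) = 2 · P(B_t ≥ a) for a ≥ 0. Since B_t ~ N(0, t), P(B_t ≥ 3.85) = 1 − Φ(3.85/√t) = 1 − Φ(3.85/√13.88) = 1 − Φ(1.0334). So
  P(M_{13.88} ≥ 3.85) = 2(1 − Φ(1.0334)) ≈ 0.3014.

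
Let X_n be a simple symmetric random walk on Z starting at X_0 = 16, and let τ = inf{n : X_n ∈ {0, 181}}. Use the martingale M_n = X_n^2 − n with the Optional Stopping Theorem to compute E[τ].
E[τ] = 2640

M_n = X_n^2 − n is a martingale (since E[X_{n+1}^2 | F_n] = X_n^2 + 1). By OST (τ has finite mean in a bounded region), E[M_τ] = E[M_0] = X_0^2 − 0 = 16^2 = 256. Also E[M_τ] = E[X_τ^2] − E[τ]. The walk exits at 0 or 181, with P(hit 181 first) = 16/181, so E[X_τ^2] = 181^2 · 16/181 + 0 = 2896. Thus E[τ] = E[X_τ^2] − E[M_τ] = 2896 − 256 = 2640 = 16(181 − 16) = 2640.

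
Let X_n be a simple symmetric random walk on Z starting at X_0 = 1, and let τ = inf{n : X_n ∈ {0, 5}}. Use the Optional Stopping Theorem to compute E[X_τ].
E[X_τ] = 1

X_n is a martingale and τ is a bounded-mean stopping time (indeed τ is finite a.s. with bounded expectation since the walk is in a bounded region). By the OST, E[X_τ] = E[X_0] = 1. Equivalently: E[X_τ] = 5 · P(hit 5 first) + 0 · P(hit 0 first) = 5 · (1/5) = 1.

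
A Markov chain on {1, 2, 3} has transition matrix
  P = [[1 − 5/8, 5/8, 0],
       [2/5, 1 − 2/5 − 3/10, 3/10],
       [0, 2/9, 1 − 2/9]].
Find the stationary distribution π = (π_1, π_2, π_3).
π = (64/299, 100/299, 135/299)

This is a birth-death chain on three states, which satisfies detailed balance: π_1 · P_{12} = π_2 · P_{21} and π_2 · P_{23} = π_3 · P_{32}.
From π_1 · 5/8 = π_2 · 2/5: π_2/π_1 = (5/8)/(2/5) = 25/16.
From π_2 · 3/10 = π_3 · 2/9: π_3/π_2 = (3/10)/(2/9) = 27/20.
Take π_1 proportional to 1; then unnormalized π = (1, 25/16, 135/64). Normalize by dividing by the sum 299/64:
  π = (64/299, 100/299, 135/299).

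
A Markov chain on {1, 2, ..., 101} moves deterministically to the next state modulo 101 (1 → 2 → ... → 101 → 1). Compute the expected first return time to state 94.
E[T_94 | X_0 = 94] = 101

The chain cycles deterministically, so starting at state 94 it returns in exactly 101 steps. Equivalently, the stationary distribution is uniform π_j = 1/101 for every state j, so by Kac's formula E[T_94] = 1/π_94 = 101.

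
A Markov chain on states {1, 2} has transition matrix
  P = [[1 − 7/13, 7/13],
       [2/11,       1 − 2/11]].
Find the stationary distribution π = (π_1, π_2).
π_1 = 26/103, π_2 = 77/103

Solve πP = π with π_1 + π_2 = 1. From πP = π: π_1 · (1 − 7/13) + π_2 · 2/11 = π_1 ⇒ π_2 · 2/11 = π_1 · 7/13 ⇒ π_2/π_1 = (7/13)/(2/11) = 77/26. Together with π_1 + π_2 = 1:
  π_1 = (2/11)/(7/13 + 2/11) = (2/11)/(103/143) = 26/103,
  π_2 = (7/13)/(7/13 + 2/11) = (7/13)/(103/143) = 77/103.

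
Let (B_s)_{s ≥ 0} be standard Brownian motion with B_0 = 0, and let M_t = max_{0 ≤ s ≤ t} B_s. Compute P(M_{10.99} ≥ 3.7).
P(M_{10.99} ≥ 3.7) = 2·P(B_{10.99} ≥ 3.7) = 2(1 − Φ(3.7/√10.99)) ≈ 0.2644

By the reflection principle for Brownian motion, P(M_t ≥ a) = 2 · P(B_t ≥ a) for a ≥ 0. Since B_t ~ N(0, t), P(B_t ≥ 3.7) = 1 − Φ(3.7/√t) = 1 − Φ(3.7/√10.99) = 1 − Φ(1.1161). So
  P(M_{10.99} ≥ 3.7) = 2(1 − Φ(1.1161)) ≈ 0.2644.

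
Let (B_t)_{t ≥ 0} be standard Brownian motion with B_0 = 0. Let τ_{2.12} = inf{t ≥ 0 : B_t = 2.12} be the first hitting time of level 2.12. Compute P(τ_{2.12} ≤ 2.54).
P(τ_{2.12} ≤ 2.54) = 2(1 − Φ(2.12/√2.54)) = 2(1 − Φ(1.3302)) ≈ 0.1835

By the reflection principle for standard BM, P(τ_b ≤ t) = 2 · P(B_t ≥ b). Since B_t ~ N(0, t), P(B_t ≥ 2.12) = 1 − Φ(2.12/√t) = 1 − Φ(2.12/√2.54) = 1 − Φ(1.3302) ≈ 0.09173. Doubling: P(τ_{2.12} ≤ 2.54) ≈ 2 · 0.09173 = 0.18346 ≈ 0.1835.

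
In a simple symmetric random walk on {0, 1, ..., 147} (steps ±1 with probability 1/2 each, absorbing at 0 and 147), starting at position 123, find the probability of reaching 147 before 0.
P(hit 147 before 0) = 123/147 = 41/49

Let u_k = P(hit 147 before 0 | start at k). Then u_0 = 0, u_147 = 1, and u_k = u_{k-1}/2 + u_{k+1}/2 for 1 ≤ k ≤ 146. This harmonic recurrence is solved by u_k = k/147, giving u_123 = 123/147 = 41/49.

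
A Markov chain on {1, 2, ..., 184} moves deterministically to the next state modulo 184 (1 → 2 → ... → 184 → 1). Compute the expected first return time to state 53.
E[T_53 | X_0 = 53] = 184

The chain cycles deterministically, so starting at state 53 it returns in exactly 184 steps. Equivalently, the stationary distribution is uniform π_j = 1/184 for every state j, so by Kac's formula E[T_53] = 1/π_53 = 184.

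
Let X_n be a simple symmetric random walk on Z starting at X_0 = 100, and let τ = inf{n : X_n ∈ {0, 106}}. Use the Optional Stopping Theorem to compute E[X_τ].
E[X_τ] = 100

X_n is a martingale and τ is a bounded-mean stopping time (indeed τ is finite a.s. with bounded expectation since the walk is in a bounded region). By the OST, E[X_τ] = E[X_0] = 100. Equivalently: E[X_τ] = 106 · P(hit 106 first) + 0 · P(hit 0 first) = 106 · (100/106) = 100.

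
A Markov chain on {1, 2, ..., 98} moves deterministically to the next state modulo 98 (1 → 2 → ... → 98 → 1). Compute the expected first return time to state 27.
E[T_27 | X_0 = 27] = 98

The chain cycles deterministically, so starting at state 27 it returns in exactly 98 steps. Equivalently, the stationary distribution is uniform π_j = 1/98 for every state j, so by Kac's formula E[T_27] = 1/π_27 = 98.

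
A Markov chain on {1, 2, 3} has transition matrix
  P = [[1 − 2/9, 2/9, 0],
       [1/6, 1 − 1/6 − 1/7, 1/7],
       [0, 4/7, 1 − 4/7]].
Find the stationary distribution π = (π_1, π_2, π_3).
π = (3/8, 1/2, 1/8)

This is a birth-death chain on three states, which satisfies detailed balance: π_1 · P_{12} = π_2 · P_{21} and π_2 · P_{23} = π_3 · P_{32}.
From π_1 · 2/9 = π_2 · 1/6: π_2/π_1 = (2/9)/(1/6) = 4/3.
From π_2 · 1/7 = π_3 · 4/7: π_3/π_2 = (1/7)/(4/7) = 1/4.
Take π_1 proportional to 1; then unnormalized π = (1, 4/3, 1/3). Normalize by dividing by the sum 8/3:
  π = (3/8, 1/2, 1/8).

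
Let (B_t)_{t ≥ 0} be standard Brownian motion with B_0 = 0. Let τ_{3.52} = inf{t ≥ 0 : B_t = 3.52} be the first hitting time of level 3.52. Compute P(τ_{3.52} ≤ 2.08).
P(τ_{3.52} ≤ 2.08) = 2(1 − Φ(3.52/√2.08)) = 2(1 − Φ(2.4407)) ≈ 0.0147

By the reflection principle for standard BM, P(τ_b ≤ t) = 2 · P(B_t ≥ b). Since B_t ~ N(0, t), P(B_t ≥ 3.52) = 1 − Φ(3.52/√t) = 1 − Φ(3.52/√2.08) = 1 − Φ(2.4407) ≈ 0.00733. Doubling: P(τ_{3.52} ≤ 2.08) ≈ 2 · 0.00733 = 0.01466 ≈ 0.0147.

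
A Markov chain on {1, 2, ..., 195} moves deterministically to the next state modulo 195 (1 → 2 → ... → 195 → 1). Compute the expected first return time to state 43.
E[T_43 | X_0 = 43] = 195

The chain cycles deterministically, so starting at state 43 it returns in exactly 195 steps. Equivalently, the stationary distribution is uniform π_j = 1/195 for every state j, so by Kac's formula E[T_43] = 1/π_43 = 195.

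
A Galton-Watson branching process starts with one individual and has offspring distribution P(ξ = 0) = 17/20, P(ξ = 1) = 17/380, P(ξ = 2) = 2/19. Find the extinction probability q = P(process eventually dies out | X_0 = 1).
q = 1

Mean offspring μ = 0·17/20 + 1·17/380 + 2·2/19 = 97/380 ≤ 1. For μ ≤ 1 with offspring not concentrated at 1, the Galton-Watson process goes extinct almost surely, so q = 1.
(Algebraic check: The pgf is f(s) = 17/20 + 17/380·s + 2/19·s². The extinction probability q is the smallest fixed point of f in [0, 1]. Setting s = f(s):
  2/19·s² + (17/380 − 1)·s + 17/20 = 0
  2/19·s² − (17/20 + 2/19)·s + 17/20 = 0
which factors as (s − 1)·(2/19·s − 17/20) = 0, giving roots s = 1 and s = (17/20)/(2/19) = 323/40. Since 323/40 ≥ 1, the smallest root in [0, 1] is s = 1.)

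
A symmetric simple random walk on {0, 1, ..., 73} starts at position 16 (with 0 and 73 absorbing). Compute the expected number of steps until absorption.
E[τ | X_0 = 16] = 912

Let v_k = E[τ | X_0 = k]. Boundary: v_0 = v_73 = 0. Recurrence: v_k = 1 + (v_{k-1} + v_{k+1})/2 for 1 ≤ k ≤ 72. The particular solution to v_k − (v_{k-1} + v_{k+1})/2 = 1 is v_k = −k^2. Adding homogeneous solution A + B k and matching boundaries gives v_k = k (73 − k). Substituting k = 16: v_16 = 16 · 57 = 912.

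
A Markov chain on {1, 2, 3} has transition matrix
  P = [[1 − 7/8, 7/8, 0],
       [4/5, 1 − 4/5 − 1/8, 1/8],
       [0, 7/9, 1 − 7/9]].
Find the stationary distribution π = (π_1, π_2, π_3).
π = (256/581, 40/83, 45/581)

This is a birth-death chain on three states, which satisfies detailed balance: π_1 · P_{12} = π_2 · P_{21} and π_2 · P_{23} = π_3 · P_{32}.
From π_1 · 7/8 = π_2 · 4/5: π_2/π_1 = (7/8)/(4/5) = 35/32.
From π_2 · 1/8 = π_3 · 7/9: π_3/π_2 = (1/8)/(7/9) = 9/56.
Take π_1 proportional to 1; then unnormalized π = (1, 35/32, 45/256). Normalize by dividing by the sum 581/256:
  π = (256/581, 40/83, 45/581).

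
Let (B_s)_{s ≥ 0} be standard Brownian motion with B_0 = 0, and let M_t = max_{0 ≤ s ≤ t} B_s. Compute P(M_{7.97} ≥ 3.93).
P(M_{7.97} ≥ 3.93) = 2·P(B_{7.97} ≥ 3.93) = 2(1 − Φ(3.93/√7.97)) ≈ 0.1639

By the reflection principle for Brownian motion, P(M_t ≥ a) = 2 · P(B_t ≥ a) for a ≥ 0. Since B_t ~ N(0, t), P(B_t ≥ 3.93) = 1 − Φ(3.93/√t) = 1 − Φ(3.93/√7.97) = 1 − Φ(1.3921). So
  P(M_{7.97} ≥ 3.93) = 2(1 − Φ(1.3921)) ≈ 0.1639.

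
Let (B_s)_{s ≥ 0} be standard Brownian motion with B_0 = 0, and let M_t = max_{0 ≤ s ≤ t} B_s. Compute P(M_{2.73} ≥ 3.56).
P(M_{2.73} ≥ 3.56) = 2·P(B_{2.73} ≥ 3.56) = 2(1 − Φ(3.56/√2.73)) ≈ 0.0312

By the reflection principle for Brownian motion, P(M_t ≥ a) = 2 · P(B_t ≥ a) for a ≥ 0. Since B_t ~ N(0, t), P(B_t ≥ 3.56) = 1 − Φ(3.56/√t) = 1 − Φ(3.56/√2.73) = 1 − Φ(2.1546). So
  P(M_{2.73} ≥ 3.56) = 2(1 − Φ(2.1546)) ≈ 0.0312.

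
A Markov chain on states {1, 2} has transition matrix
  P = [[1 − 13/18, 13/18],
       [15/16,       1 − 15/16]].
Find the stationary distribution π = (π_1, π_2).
π_1 = 135/239, π_2 = 104/239

Solve πP = π with π_1 + π_2 = 1. From πP = π: π_1 · (1 − 13/18) + π_2 · 15/16 = π_1 ⇒ π_2 · 15/16 = π_1 · 13/18 ⇒ π_2/π_1 = (13/18)/(15/16) = 104/135. Together with π_1 + π_2 = 1:
  π_1 = (15/16)/(13/18 + 15/16) = (15/16)/(239/144) = 135/239,
  π_2 = (13/18)/(13/18 + 15/16) = (13/18)/(239/144) = 104/239.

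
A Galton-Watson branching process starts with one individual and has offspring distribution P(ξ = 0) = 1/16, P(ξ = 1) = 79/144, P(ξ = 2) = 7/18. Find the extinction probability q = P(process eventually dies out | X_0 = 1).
q = 9/56

The pgf is f(s) = 1/16 + 79/144·s + 7/18·s². The extinction probability q is the smallest fixed point of f in [0, 1]. Setting s = f(s):
  7/18·s² + (79/144 − 1)·s + 1/16 = 0
  7/18·s² − (1/16 + 7/18)·s + 1/16 = 0
which factors as (s − 1)·(7/18·s − 1/16) = 0, giving roots s = 1 and s = (1/16)/(7/18) = 9/56.
Mean offspring μ = 79/144 + 2·7/18 = 191/144 > 1 (supercritical), so q < 1. The extinction probability is the smaller root: q = (1/16)/(7/18) = 9/56.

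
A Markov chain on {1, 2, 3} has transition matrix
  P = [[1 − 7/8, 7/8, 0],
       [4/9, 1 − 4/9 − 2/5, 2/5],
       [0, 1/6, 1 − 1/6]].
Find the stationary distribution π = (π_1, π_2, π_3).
π = (160/1231, 315/1231, 756/1231)

This is a birth-death chain on three states, which satisfies detailed balance: π_1 · P_{12} = π_2 · P_{21} and π_2 · P_{23} = π_3 · P_{32}.
From π_1 · 7/8 = π_2 · 4/9: π_2/π_1 = (7/8)/(4/9) = 63/32.
From π_2 · 2/5 = π_3 · 1/6: π_3/π_2 = (2/5)/(1/6) = 12/5.
Take π_1 proportional to 1; then unnormalized π = (1, 63/32, 189/40). Normalize by dividing by the sum 1231/160:
  π = (160/1231, 315/1231, 756/1231).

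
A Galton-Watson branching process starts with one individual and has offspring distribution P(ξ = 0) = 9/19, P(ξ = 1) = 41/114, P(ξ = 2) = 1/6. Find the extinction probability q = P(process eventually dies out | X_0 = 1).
q = 1

Mean offspring μ = 0·9/19 + 1·41/114 + 2·1/6 = 79/114 ≤ 1. For μ ≤ 1 with offspring not concentrated at 1, the Galton-Watson process goes extinct almost surely, so q = 1.
(Algebraic check: The pgf is f(s) = 9/19 + 41/114·s + 1/6·s². The extinction probability q is the smallest fixed point of f in [0, 1]. Setting s = f(s):
  1/6·s² + (41/114 − 1)·s + 9/19 = 0
  1/6·s² − (9/19 + 1/6)·s + 9/19 = 0
which factors as (s − 1)·(1/6·s − 9/19) = 0, giving roots s = 1 and s = (9/19)/(1/6) = 54/19. Since 54/19 ≥ 1, the smallest root in [0, 1] is s = 1.)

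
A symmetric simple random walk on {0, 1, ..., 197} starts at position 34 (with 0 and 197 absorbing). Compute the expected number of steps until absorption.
E[τ | X_0 = 34] = 5542

Let v_k = E[τ | X_0 = k]. Boundary: v_0 = v_197 = 0. Recurrence: v_k = 1 + (v_{k-1} + v_{k+1})/2 for 1 ≤ k ≤ 196. The particular solution to v_k − (v_{k-1} + v_{k+1})/2 = 1 is v_k = −k^2. Adding homogeneous solution A + B k and matching boundaries gives v_k = k (197 − k). Substituting k = 34: v_34 = 34 · 163 = 5542.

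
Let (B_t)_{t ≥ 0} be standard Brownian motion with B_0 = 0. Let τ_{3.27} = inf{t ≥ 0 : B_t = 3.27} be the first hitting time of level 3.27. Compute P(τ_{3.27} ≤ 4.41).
P(τ_{3.27} ≤ 4.41) = 2(1 − Φ(3.27/√4.41)) = 2(1 − Φ(1.5571)) ≈ 0.1194

By the reflection principle for standard BM, P(τ_b ≤ t) = 2 · P(B_t ≥ b). Since B_t ~ N(0, t), P(B_t ≥ 3.27) = 1 − Φ(3.27/√t) = 1 − Φ(3.27/√4.41) = 1 − Φ(1.5571) ≈ 0.05972. Doubling: P(τ_{3.27} ≤ 4.41) ≈ 2 · 0.05972 = 0.11944 ≈ 0.1194.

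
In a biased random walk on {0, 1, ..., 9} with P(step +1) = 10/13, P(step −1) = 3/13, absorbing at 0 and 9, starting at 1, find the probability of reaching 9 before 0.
P(hit 9 before 0) = (1 − (3/10)^1) / (1 − (3/10)^9) = 100000000/142854331

Let u_k denote P(reach 9 before 0 | start at k). Boundary: u_0 = 0, u_9 = 1. Recurrence: u_k = 10/13·u_{k+1} + 3/13·u_{k-1} for 1 ≤ k ≤ 8. Try u_k = A + B·r^k with r = q/p = (3/13)/(10/13) = 3/10. Substitution satisfies the recurrence; boundary conditions give:
  u_k = (1 − r^k) / (1 − r^N) = (1 − (3/10)^1) / (1 − (3/10)^9) = 100000000/142854331.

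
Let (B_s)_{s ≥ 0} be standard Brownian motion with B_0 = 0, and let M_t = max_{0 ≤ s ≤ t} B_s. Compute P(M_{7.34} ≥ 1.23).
P(M_{7.34} ≥ 1.23) = 2·P(B_{7.34} ≥ 1.23) = 2(1 − Φ(1.23/√7.34)) ≈ 0.6498

By the reflection principle for Brownian motion, P(M_t ≥ a) = 2 · P(B_t ≥ a) for a ≥ 0. Since B_t ~ N(0, t), P(B_t ≥ 1.23) = 1 − Φ(1.23/√t) = 1 − Φ(1.23/√7.34) = 1 − Φ(0.4540). So
  P(M_{7.34} ≥ 1.23) = 2(1 − Φ(0.4540)) ≈ 0.6498.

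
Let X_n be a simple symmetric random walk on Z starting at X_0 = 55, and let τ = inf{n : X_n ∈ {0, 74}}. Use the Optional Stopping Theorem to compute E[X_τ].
E[X_τ] = 55

X_n is a martingale and τ is a bounded-mean stopping time (indeed τ is finite a.s. with bounded expectation since the walk is in a bounded region). By the OST, E[X_τ] = E[X_0] = 55. Equivalently: E[X_τ] = 74 · P(hit 74 first) + 0 · P(hit 0 first) = 74 · (55/74) = 55.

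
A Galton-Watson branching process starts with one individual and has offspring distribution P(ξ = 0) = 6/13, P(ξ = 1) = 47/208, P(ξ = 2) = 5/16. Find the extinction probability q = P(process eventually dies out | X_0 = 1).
q = 1

Mean offspring μ = 0·6/13 + 1·47/208 + 2·5/16 = 177/208 ≤ 1. For μ ≤ 1 with offspring not concentrated at 1, the Galton-Watson process goes extinct almost surely, so q = 1.
(Algebraic check: The pgf is f(s) = 6/13 + 47/208·s + 5/16·s². The extinction probability q is the smallest fixed point of f in [0, 1]. Setting s = f(s):
  5/16·s² + (47/208 − 1)·s + 6/13 = 0
  5/16·s² − (6/13 + 5/16)·s + 6/13 = 0
which factors as (s − 1)·(5/16·s − 6/13) = 0, giving roots s = 1 and s = (6/13)/(5/16) = 96/65. Since 96/65 ≥ 1, the smallest root in [0, 1] is s = 1.)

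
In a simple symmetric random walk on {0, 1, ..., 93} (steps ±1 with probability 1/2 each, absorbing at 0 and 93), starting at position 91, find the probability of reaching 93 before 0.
P(hit 93 before 0) = 91/93

Let u_k = P(hit 93 before 0 | start at k). Then u_0 = 0, u_93 = 1, and u_k = u_{k-1}/2 + u_{k+1}/2 for 1 ≤ k ≤ 92. This harmonic recurrence is solved by u_k = k/93, giving u_91 = 91/93.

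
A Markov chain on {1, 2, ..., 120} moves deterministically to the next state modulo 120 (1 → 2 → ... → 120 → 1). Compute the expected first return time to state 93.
E[T_93 | X_0 = 93] = 120

The chain cycles deterministically, so starting at state 93 it returns in exactly 120 steps. Equivalently, the stationary distribution is uniform π_j = 1/120 for every state j, so by Kac's formula E[T_93] = 1/π_93 = 120.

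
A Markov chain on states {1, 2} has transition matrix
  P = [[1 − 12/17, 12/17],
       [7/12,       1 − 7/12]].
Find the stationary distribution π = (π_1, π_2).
π_1 = 119/263, π_2 = 144/263

Solve πP = π with π_1 + π_2 = 1. From πP = π: π_1 · (1 − 12/17) + π_2 · 7/12 = π_1 ⇒ π_2 · 7/12 = π_1 · 12/17 ⇒ π_2/π_1 = (12/17)/(7/12) = 144/119. Together with π_1 + π_2 = 1:
  π_1 = (7/12)/(12/17 + 7/12) = (7/12)/(263/204) = 119/263,
  π_2 = (12/17)/(12/17 + 7/12) = (12/17)/(263/204) = 144/263.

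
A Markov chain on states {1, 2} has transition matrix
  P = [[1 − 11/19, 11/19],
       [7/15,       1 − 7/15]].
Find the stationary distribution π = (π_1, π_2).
π_1 = 133/298, π_2 = 165/298

Solve πP = π with π_1 + π_2 = 1. From πP = π: π_1 · (1 − 11/19) + π_2 · 7/15 = π_1 ⇒ π_2 · 7/15 = π_1 · 11/19 ⇒ π_2/π_1 = (11/19)/(7/15) = 165/133. Together with π_1 + π_2 = 1:
  π_1 = (7/15)/(11/19 + 7/15) = (7/15)/(298/285) = 133/298,
  π_2 = (11/19)/(11/19 + 7/15) = (11/19)/(298/285) = 165/298.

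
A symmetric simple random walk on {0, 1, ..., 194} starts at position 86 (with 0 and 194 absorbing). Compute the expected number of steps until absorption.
E[τ | X_0 = 86] = 9288

Let v_k = E[τ | X_0 = k]. Boundary: v_0 = v_194 = 0. Recurrence: v_k = 1 + (v_{k-1} + v_{k+1})/2 for 1 ≤ k ≤ 193. The particular solution to v_k − (v_{k-1} + v_{k+1})/2 = 1 is v_k = −k^2. Adding homogeneous solution A + B k and matching boundaries gives v_k = k (194 − k). Substituting k = 86: v_86 = 86 · 108 = 9288.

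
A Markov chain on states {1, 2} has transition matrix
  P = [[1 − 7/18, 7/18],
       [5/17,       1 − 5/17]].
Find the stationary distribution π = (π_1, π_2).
π_1 = 90/209, π_2 = 119/209

Solve πP = π with π_1 + π_2 = 1. From πP = π: π_1 · (1 − 7/18) + π_2 · 5/17 = π_1 ⇒ π_2 · 5/17 = π_1 · 7/18 ⇒ π_2/π_1 = (7/18)/(5/17) = 119/90. Together with π_1 + π_2 = 1:
  π_1 = (5/17)/(7/18 + 5/17) = (5/17)/(209/306) = 90/209,
  π_2 = (7/18)/(7/18 + 5/17) = (7/18)/(209/306) = 119/209.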